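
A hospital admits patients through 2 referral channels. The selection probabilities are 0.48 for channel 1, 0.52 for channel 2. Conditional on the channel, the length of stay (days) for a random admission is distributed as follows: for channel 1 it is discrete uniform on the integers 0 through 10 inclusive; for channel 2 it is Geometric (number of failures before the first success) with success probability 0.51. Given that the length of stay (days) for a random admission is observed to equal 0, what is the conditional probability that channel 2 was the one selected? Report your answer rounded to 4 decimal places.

Likelihoods P(X=0 | ·): 1: 0.0909091; 2: 0.51.
Posterior ∝ prior × likelihood. Numerator for 2: 0.52·0.51 = 0.2652.
Normalizing constant: 0.48·0.0909091 + 0.52·0.51 = 0.308836.
P(2 | observation) = 0.2652 / 0.308836 = 0.858707.

0.8587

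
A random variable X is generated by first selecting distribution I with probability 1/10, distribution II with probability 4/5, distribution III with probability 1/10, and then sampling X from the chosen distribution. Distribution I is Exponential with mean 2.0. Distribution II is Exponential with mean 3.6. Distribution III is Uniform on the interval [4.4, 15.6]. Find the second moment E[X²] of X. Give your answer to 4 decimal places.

32.5813

For each component E[X²] = Var + (mean)², giving I: 8; II: 25.92; III: 110.453.
Overall E[X²] = 0.1·8 + 0.8·25.92 + 0.1·110.453 = 32.5813.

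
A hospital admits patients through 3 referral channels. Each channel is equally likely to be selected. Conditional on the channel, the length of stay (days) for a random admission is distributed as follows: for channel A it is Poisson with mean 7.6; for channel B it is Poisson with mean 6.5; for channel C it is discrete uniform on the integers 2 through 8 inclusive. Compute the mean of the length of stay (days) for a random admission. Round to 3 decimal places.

6.367

Component means — A: 7.6; B: 6.5; C: 5.
E[X] = 0.333333·7.6 + 0.333333·6.5 + 0.333333·5 = 6.36667.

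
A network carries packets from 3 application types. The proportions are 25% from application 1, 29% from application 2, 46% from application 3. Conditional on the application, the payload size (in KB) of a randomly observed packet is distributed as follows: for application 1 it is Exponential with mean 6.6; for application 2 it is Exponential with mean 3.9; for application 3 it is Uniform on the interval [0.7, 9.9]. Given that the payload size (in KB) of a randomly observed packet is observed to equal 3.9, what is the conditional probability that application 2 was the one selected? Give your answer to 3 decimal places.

0.278

Likelihoods f(3.9 | ·): 1: 0.0839127; 2: 0.0943281; 3: 0.108696.
Posterior ∝ prior × likelihood. Numerator for 2: 0.29·0.0943281 = 0.0273551.
Normalizing constant: 0.25·0.0839127 + 0.29·0.0943281 + 0.46·0.108696 = 0.0983333.
P(2 | observation) = 0.0273551 / 0.0983333 = 0.278188.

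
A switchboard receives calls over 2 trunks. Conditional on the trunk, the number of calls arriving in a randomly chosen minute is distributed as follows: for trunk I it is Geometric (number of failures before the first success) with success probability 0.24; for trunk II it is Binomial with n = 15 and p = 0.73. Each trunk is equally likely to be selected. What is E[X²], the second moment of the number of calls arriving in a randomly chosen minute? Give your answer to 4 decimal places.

73.0406

For each component E[X²] = Var + (mean)², giving I: 23.2222; II: 122.859.
Overall E[X²] = 0.5·23.2222 + 0.5·122.859 = 73.0406.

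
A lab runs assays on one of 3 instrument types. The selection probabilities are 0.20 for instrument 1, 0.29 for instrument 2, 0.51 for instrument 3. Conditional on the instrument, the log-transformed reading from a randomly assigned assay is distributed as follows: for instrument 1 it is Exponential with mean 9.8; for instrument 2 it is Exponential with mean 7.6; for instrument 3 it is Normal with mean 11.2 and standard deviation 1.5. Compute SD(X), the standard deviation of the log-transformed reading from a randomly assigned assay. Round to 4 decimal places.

6.2852

Per component, 1: μ=9.8, E[X²]=192.08; 2: μ=7.6, E[X²]=115.52; 3: μ=11.2, E[X²]=127.69.
E[X] = 0.2·9.8 + 0.29·7.6 + 0.51·11.2 = 9.876.
E[X²] = 0.2·192.08 + 0.29·115.52 + 0.51·127.69 = 137.039.
Var(X) = E[X²] − (E[X])² = 137.039 − 97.5354 = 39.5033.
SD(X) = √39.5033 = 6.28517.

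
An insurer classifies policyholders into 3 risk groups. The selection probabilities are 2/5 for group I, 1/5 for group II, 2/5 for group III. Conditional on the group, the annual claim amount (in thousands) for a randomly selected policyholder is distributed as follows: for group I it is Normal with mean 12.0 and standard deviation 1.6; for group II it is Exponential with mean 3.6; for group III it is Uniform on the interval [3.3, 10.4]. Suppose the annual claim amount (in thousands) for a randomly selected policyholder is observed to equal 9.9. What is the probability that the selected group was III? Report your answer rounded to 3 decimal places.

Likelihoods f(9.9 | ·): I: 0.105371; II: 0.0177577; III: 0.140845.
Posterior ∝ prior × likelihood. Numerator for III: 0.4·0.140845 = 0.056338.
Normalizing constant: 0.4·0.105371 + 0.2·0.0177577 + 0.4·0.140845 = 0.102038.
P(III | observation) = 0.056338 / 0.102038 = 0.552129.

0.552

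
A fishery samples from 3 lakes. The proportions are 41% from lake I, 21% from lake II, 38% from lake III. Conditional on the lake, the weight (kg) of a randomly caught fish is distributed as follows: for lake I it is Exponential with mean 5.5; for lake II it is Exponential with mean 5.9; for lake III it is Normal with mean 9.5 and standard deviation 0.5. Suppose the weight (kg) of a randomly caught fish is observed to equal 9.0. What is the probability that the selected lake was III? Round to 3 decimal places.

0.892

Likelihoods f(9.0 | ·): I: 0.0353976; II: 0.0368693; III: 0.483941.
Posterior ∝ prior × likelihood. Numerator for III: 0.38·0.483941 = 0.183898.
Normalizing constant: 0.41·0.0353976 + 0.21·0.0368693 + 0.38·0.483941 = 0.206153.
P(III | observation) = 0.183898 / 0.206153 = 0.892044.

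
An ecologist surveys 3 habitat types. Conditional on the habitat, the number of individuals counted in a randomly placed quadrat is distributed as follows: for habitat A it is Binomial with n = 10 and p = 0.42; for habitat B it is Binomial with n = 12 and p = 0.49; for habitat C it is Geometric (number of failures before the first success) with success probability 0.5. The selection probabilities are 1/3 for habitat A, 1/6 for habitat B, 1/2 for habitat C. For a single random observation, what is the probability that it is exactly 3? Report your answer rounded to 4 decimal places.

Conditional on each habitat, P(X = 3): A: 0.196302; B: 0.0604147; C: 0.0625.
By total probability, P(X = 3) = 0.333333·0.196302 + 0.166667·0.0604147 + 0.5·0.0625 = 0.106753.

0.1068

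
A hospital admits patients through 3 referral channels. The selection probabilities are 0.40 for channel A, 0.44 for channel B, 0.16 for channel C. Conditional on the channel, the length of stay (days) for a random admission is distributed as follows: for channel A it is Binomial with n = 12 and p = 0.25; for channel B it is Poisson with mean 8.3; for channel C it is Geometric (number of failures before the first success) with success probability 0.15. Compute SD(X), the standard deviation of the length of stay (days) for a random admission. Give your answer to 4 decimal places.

4.0600

Per component, A: μ=3, E[X²]=11.25; B: μ=8.3, E[X²]=77.19; C: μ=5.66667, E[X²]=69.8889.
E[X] = 0.4·3 + 0.44·8.3 + 0.16·5.66667 = 5.75867.
E[X²] = 0.4·11.25 + 0.44·77.19 + 0.16·69.8889 = 49.6458.
Var(X) = E[X²] − (E[X])² = 49.6458 − 33.1622 = 16.4836.
SD(X) = √16.4836 = 4.06.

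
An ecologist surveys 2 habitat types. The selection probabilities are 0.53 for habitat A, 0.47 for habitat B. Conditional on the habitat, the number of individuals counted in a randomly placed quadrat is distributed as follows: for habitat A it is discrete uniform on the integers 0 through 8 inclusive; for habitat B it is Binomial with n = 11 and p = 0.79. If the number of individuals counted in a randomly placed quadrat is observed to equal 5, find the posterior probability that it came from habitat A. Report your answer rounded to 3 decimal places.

0.911

Likelihoods P(X=5 | ·): A: 0.111111; B: 0.0121925.
Posterior ∝ prior × likelihood. Numerator for A: 0.53·0.111111 = 0.0588889.
Normalizing constant: 0.53·0.111111 + 0.47·0.0121925 = 0.0646194.
P(A | observation) = 0.0588889 / 0.0646194 = 0.911319.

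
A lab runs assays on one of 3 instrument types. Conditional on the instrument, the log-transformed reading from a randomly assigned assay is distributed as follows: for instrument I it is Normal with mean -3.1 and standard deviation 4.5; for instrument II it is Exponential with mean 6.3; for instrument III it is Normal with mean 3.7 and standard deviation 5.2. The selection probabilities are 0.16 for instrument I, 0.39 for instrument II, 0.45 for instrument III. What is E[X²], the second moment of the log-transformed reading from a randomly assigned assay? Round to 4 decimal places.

For each component E[X²] = Var + (mean)², giving I: 29.86; II: 79.38; III: 40.73.
Overall E[X²] = 0.16·29.86 + 0.39·79.38 + 0.45·40.73 = 54.0643.

54.0643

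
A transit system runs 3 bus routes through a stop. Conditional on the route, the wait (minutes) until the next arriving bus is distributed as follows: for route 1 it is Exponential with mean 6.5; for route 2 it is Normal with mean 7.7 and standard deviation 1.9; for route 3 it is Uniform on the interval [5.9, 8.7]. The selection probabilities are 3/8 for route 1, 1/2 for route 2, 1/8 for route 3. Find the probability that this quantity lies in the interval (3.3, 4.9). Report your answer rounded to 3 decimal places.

0.079

Conditional on each route, P(3.3 < X < 4.9): 1: 0.13133; 2: 0.0599984; 3: 0.
By total probability, P(3.3 < X < 4.9) = 0.375·0.13133 + 0.5·0.0599984 + 0.125·0 = 0.0792479.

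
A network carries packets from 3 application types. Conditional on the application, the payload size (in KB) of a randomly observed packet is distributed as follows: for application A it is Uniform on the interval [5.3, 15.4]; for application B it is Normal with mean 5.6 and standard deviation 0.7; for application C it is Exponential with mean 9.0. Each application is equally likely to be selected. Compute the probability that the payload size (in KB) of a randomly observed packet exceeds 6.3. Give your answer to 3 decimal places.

0.519

Conditional on each application, P(X > 6.3): A: 0.90099; B: 0.158655; C: 0.496585.
By total probability, P(X > 6.3) = 0.333333·0.90099 + 0.333333·0.158655 + 0.333333·0.496585 = 0.518744.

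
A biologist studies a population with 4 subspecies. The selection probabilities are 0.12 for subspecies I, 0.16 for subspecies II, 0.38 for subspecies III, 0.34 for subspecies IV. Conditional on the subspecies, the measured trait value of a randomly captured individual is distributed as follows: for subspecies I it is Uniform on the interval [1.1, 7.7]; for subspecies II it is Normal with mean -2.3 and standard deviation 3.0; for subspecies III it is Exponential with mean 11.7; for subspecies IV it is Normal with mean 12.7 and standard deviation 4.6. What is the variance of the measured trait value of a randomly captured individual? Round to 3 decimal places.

91.477

Per component, I: μ=4.4, E[X²]=22.99; II: μ=-2.3, E[X²]=14.29; III: μ=11.7, E[X²]=273.78; IV: μ=12.7, E[X²]=182.45.
E[X] = 0.12·4.4 + 0.16·-2.3 + 0.38·11.7 + 0.34·12.7 = 8.924.
E[X²] = 0.12·22.99 + 0.16·14.29 + 0.38·273.78 + 0.34·182.45 = 171.115.
Var(X) = E[X²] − (E[X])² = 171.115 − 79.6378 = 91.4768.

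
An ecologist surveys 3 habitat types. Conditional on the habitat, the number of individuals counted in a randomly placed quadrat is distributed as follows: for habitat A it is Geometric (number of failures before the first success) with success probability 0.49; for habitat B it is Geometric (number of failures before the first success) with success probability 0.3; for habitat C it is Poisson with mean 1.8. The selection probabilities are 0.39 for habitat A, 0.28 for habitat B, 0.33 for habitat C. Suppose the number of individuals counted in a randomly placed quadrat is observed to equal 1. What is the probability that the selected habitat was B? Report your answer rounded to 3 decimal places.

Likelihoods P(X=1 | ·): A: 0.2499; B: 0.21; C: 0.297538.
Posterior ∝ prior × likelihood. Numerator for B: 0.28·0.21 = 0.0588.
Normalizing constant: 0.39·0.2499 + 0.28·0.21 + 0.33·0.297538 = 0.254449.
P(B | observation) = 0.0588 / 0.254449 = 0.231088.

0.231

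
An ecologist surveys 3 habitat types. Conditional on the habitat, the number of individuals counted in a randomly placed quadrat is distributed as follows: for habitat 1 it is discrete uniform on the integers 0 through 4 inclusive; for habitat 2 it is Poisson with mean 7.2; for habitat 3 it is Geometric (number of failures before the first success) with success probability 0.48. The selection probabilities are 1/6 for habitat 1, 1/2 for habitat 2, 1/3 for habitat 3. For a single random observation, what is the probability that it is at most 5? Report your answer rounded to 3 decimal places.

0.631

Conditional on each habitat, P(X ≤ 5): 1: 1; 2: 0.275897; 3: 0.980229.
By total probability, P(X ≤ 5) = 0.166667·1 + 0.5·0.275897 + 0.333333·0.980229 = 0.631359.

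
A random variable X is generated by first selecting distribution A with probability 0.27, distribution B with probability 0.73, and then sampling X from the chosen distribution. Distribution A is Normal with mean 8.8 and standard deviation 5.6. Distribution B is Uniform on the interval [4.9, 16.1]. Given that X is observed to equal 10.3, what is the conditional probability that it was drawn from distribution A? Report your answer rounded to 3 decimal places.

0.222

Likelihoods f(10.3 | ·): A: 0.0687294; B: 0.0892857.
Posterior ∝ prior × likelihood. Numerator for A: 0.27·0.0687294 = 0.0185569.
Normalizing constant: 0.27·0.0687294 + 0.73·0.0892857 = 0.0837355.
P(A | observation) = 0.0185569 / 0.0837355 = 0.221614.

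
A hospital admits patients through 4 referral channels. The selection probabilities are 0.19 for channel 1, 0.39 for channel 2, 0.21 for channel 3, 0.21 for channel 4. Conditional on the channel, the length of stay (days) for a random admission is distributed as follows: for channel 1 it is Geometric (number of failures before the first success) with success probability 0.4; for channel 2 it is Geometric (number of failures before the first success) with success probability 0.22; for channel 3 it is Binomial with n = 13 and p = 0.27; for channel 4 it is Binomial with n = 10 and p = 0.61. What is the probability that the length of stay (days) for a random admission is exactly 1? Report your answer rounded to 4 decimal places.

Conditional on each channel, P(X = 1): 1: 0.24; 2: 0.1716; 3: 0.0803862; 4: 0.00127324.
By total probability, P(X = 1) = 0.19·0.24 + 0.39·0.1716 + 0.21·0.0803862 + 0.21·0.00127324 = 0.129672.

0.1297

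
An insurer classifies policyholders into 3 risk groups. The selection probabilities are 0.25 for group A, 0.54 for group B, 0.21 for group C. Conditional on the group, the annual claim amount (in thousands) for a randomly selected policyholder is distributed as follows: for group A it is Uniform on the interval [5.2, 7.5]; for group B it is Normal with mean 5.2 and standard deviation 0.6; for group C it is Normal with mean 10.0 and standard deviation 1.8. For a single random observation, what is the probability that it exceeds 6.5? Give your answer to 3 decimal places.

Conditional on each group, P(X > 6.5): A: 0.434783; B: 0.0151301; C: 0.974079.
By total probability, P(X > 6.5) = 0.25·0.434783 + 0.54·0.0151301 + 0.21·0.974079 = 0.321423.

0.321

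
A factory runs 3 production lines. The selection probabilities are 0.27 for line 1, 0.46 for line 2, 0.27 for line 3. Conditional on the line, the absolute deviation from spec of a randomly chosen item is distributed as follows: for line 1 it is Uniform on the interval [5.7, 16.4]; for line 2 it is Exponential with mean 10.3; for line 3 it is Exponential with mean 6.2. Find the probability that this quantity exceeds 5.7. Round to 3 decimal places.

Conditional on each line, P(X > 5.7): 1: 1; 2: 0.574993; 3: 0.398776.
By total probability, P(X > 5.7) = 0.27·1 + 0.46·0.574993 + 0.27·0.398776 = 0.642166.

0.642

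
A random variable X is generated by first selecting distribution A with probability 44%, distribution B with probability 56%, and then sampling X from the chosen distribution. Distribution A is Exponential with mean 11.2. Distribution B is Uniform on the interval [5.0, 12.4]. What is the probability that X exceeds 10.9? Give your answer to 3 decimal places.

0.280

Conditional on each component, P(X > 10.9): A: 0.377867; B: 0.202703.
By total probability, P(X > 10.9) = 0.44·0.377867 + 0.56·0.202703 = 0.279775.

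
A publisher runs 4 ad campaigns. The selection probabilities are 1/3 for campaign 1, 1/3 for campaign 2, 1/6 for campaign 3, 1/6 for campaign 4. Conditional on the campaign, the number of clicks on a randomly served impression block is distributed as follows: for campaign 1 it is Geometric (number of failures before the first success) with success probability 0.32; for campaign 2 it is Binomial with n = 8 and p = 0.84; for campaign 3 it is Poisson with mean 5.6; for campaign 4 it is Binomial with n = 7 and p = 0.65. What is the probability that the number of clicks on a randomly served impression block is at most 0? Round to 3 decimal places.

Conditional on each campaign, P(X ≤ 0): 1: 0.32; 2: 4.29497e-07; 3: 0.00369786; 4: 0.000643393.
By total probability, P(X ≤ 0) = 0.333333·0.32 + 0.333333·4.29497e-07 + 0.166667·0.00369786 + 0.166667·0.000643393 = 0.10739.

0.107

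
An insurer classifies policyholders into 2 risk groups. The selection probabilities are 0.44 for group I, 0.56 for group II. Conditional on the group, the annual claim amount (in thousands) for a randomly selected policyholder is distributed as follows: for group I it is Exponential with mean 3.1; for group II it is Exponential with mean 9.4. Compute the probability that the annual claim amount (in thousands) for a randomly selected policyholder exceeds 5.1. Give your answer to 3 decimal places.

0.410

Conditional on each group, P(X > 5.1): I: 0.192981; II: 0.581262.
By total probability, P(X > 5.1) = 0.44·0.192981 + 0.56·0.581262 = 0.410419.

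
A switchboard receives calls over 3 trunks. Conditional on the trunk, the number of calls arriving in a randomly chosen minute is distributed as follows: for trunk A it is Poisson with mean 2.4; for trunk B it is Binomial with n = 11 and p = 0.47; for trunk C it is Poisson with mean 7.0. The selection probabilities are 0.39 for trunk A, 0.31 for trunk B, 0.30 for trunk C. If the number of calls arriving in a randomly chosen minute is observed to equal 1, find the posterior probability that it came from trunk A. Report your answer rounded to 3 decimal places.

Likelihoods P(X=1 | ·): A: 0.217723; B: 0.00904168; C: 0.00638317.
Posterior ∝ prior × likelihood. Numerator for A: 0.39·0.217723 = 0.084912.
Normalizing constant: 0.39·0.217723 + 0.31·0.00904168 + 0.3·0.00638317 = 0.0896299.
P(A | observation) = 0.084912 / 0.0896299 = 0.947363.

0.947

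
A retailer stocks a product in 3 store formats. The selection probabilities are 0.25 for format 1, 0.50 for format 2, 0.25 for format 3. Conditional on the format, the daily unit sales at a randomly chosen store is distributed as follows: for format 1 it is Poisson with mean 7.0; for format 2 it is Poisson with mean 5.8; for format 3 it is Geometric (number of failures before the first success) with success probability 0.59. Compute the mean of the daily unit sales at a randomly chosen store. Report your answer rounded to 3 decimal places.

Component means — 1: 7; 2: 5.8; 3: 0.694915.
E[X] = 0.25·7 + 0.5·5.8 + 0.25·0.694915 = 4.82373.

4.824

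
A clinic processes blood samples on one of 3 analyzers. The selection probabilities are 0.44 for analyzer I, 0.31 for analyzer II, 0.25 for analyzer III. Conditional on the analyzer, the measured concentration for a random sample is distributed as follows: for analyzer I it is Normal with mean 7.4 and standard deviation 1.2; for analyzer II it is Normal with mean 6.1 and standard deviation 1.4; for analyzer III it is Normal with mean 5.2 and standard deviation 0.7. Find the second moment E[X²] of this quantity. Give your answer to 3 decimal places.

For each component E[X²] = Var + (mean)², giving I: 56.2; II: 39.17; III: 27.53.
Overall E[X²] = 0.44·56.2 + 0.31·39.17 + 0.25·27.53 = 43.7532.

43.753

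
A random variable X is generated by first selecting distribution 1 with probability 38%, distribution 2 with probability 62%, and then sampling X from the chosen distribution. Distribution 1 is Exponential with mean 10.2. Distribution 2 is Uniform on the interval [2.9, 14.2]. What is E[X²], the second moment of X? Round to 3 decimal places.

130.991

For each component E[X²] = Var + (mean)², giving 1: 208.08; 2: 83.7433.
Overall E[X²] = 0.38·208.08 + 0.62·83.7433 = 130.991.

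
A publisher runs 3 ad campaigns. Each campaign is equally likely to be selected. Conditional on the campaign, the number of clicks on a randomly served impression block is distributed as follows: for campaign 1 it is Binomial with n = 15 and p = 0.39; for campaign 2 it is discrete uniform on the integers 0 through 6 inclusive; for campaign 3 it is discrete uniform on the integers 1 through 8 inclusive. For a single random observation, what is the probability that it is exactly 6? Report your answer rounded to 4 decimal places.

Conditional on each campaign, P(X = 6): 1: 0.205949; 2: 0.142857; 3: 0.125.
By total probability, P(X = 6) = 0.333333·0.205949 + 0.333333·0.142857 + 0.333333·0.125 = 0.157935.

0.1579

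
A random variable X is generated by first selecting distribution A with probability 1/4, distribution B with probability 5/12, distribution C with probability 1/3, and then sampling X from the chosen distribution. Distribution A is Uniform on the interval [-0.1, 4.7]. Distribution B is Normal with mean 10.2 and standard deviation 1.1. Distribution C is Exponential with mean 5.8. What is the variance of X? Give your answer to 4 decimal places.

Per component, A: μ=2.3, E[X²]=7.21; B: μ=10.2, E[X²]=105.25; C: μ=5.8, E[X²]=67.28.
E[X] = 0.25·2.3 + 0.416667·10.2 + 0.333333·5.8 = 6.75833.
E[X²] = 0.25·7.21 + 0.416667·105.25 + 0.333333·67.28 = 68.0833.
Var(X) = E[X²] − (E[X])² = 68.0833 − 45.6751 = 22.4083.

22.4083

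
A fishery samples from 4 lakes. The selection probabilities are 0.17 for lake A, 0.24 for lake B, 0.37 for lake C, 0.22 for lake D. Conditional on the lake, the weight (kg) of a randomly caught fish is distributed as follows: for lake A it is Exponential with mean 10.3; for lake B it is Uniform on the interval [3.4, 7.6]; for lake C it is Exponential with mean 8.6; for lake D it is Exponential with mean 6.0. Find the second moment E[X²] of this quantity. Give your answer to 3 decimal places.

114.254

For each component E[X²] = Var + (mean)², giving A: 212.18; B: 31.72; C: 147.92; D: 72.
Overall E[X²] = 0.17·212.18 + 0.24·31.72 + 0.37·147.92 + 0.22·72 = 114.254.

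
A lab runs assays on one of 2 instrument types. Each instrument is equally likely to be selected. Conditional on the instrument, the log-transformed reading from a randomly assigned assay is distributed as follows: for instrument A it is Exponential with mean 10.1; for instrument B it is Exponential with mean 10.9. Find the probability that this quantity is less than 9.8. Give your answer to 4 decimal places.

Conditional on each instrument, P(X < 9.8): A: 0.62103; B: 0.593057.
By total probability, P(X < 9.8) = 0.5·0.62103 + 0.5·0.593057 = 0.607043.

0.6070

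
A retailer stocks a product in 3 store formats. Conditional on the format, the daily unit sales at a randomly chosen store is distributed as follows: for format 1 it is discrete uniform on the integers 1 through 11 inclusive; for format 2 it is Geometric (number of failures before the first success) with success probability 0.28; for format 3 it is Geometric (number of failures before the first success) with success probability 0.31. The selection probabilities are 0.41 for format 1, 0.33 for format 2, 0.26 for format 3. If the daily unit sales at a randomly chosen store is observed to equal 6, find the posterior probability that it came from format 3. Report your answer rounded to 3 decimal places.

Likelihoods P(X=6 | ·): 1: 0.0909091; 2: 0.0390079; 3: 0.0334546.
Posterior ∝ prior × likelihood. Numerator for 3: 0.26·0.0334546 = 0.0086982.
Normalizing constant: 0.41·0.0909091 + 0.33·0.0390079 + 0.26·0.0334546 = 0.0588436.
P(3 | observation) = 0.0086982 / 0.0588436 = 0.147819.

0.148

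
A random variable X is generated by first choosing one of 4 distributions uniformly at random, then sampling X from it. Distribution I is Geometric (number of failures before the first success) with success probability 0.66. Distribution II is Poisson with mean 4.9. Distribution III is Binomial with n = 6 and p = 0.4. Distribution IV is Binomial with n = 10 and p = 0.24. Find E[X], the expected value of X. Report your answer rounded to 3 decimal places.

2.554

Component means — I: 0.515152; II: 4.9; III: 2.4; IV: 2.4.
E[X] = 0.25·0.515152 + 0.25·4.9 + 0.25·2.4 + 0.25·2.4 = 2.55379.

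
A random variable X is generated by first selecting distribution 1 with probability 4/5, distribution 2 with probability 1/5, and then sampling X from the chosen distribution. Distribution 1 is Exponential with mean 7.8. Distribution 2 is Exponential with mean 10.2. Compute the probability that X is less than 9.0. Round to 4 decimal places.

0.6649

Conditional on each component, P(X < 9.0): 1: 0.684579; 2: 0.586192.
By total probability, P(X < 9.0) = 0.8·0.684579 + 0.2·0.586192 = 0.664901.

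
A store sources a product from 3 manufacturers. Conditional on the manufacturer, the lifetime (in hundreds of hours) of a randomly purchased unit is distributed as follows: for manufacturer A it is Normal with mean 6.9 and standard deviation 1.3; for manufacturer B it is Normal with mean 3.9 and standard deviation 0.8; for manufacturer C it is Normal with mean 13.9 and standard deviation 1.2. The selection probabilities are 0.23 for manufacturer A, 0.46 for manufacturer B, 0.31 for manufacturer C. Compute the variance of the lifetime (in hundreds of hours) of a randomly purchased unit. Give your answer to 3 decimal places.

19.835

Per component, A: μ=6.9, E[X²]=49.3; B: μ=3.9, E[X²]=15.85; C: μ=13.9, E[X²]=194.65.
E[X] = 0.23·6.9 + 0.46·3.9 + 0.31·13.9 = 7.69.
E[X²] = 0.23·49.3 + 0.46·15.85 + 0.31·194.65 = 78.9715.
Var(X) = E[X²] − (E[X])² = 78.9715 − 59.1361 = 19.8354.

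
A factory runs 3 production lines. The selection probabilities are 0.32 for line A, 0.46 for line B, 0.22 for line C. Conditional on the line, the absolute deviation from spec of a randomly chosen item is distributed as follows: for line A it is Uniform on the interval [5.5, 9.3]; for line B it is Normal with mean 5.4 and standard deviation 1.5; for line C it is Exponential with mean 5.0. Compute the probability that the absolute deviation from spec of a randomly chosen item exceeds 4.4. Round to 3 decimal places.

Conditional on each line, P(X > 4.4): A: 1; B: 0.747507; C: 0.414783.
By total probability, P(X > 4.4) = 0.32·1 + 0.46·0.747507 + 0.22·0.414783 = 0.755106.

0.755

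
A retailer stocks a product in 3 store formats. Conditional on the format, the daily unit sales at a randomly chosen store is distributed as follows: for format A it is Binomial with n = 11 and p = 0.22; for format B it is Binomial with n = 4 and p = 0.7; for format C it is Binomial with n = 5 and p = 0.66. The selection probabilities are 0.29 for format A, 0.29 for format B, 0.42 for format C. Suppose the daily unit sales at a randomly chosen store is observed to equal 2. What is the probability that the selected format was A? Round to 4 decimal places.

0.3569

Likelihoods P(X=2 | ·): A: 0.284485; B: 0.2646; C: 0.171208.
Posterior ∝ prior × likelihood. Numerator for A: 0.29·0.284485 = 0.0825007.
Normalizing constant: 0.29·0.284485 + 0.29·0.2646 + 0.42·0.171208 = 0.231142.
P(A | observation) = 0.0825007 / 0.231142 = 0.356926.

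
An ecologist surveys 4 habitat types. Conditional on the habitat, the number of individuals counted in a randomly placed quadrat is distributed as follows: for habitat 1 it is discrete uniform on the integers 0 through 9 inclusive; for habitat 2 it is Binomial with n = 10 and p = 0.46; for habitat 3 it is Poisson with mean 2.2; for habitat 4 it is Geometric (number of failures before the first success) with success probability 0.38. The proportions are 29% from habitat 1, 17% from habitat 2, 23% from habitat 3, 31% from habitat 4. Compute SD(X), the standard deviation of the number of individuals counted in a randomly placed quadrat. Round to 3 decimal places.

2.541

Per component, 1: μ=4.5, E[X²]=28.5; 2: μ=4.6, E[X²]=23.644; 3: μ=2.2, E[X²]=7.04; 4: μ=1.63158, E[X²]=6.95568.
E[X] = 0.29·4.5 + 0.17·4.6 + 0.23·2.2 + 0.31·1.63158 = 3.09879.
E[X²] = 0.29·28.5 + 0.17·23.644 + 0.23·7.04 + 0.31·6.95568 = 16.0599.
Var(X) = E[X²] − (E[X])² = 16.0599 − 9.6025 = 6.45744.
SD(X) = √6.45744 = 2.54115.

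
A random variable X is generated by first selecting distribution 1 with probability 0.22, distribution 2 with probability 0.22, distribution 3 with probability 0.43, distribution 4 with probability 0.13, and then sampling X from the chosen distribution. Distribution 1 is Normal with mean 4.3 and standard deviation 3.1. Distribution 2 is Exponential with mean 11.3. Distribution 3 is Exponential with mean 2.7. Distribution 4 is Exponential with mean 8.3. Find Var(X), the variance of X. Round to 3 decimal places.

Per component, 1: μ=4.3, E[X²]=28.1; 2: μ=11.3, E[X²]=255.38; 3: μ=2.7, E[X²]=14.58; 4: μ=8.3, E[X²]=137.78.
E[X] = 0.22·4.3 + 0.22·11.3 + 0.43·2.7 + 0.13·8.3 = 5.672.
E[X²] = 0.22·28.1 + 0.22·255.38 + 0.43·14.58 + 0.13·137.78 = 86.5464.
Var(X) = E[X²] − (E[X])² = 86.5464 − 32.1716 = 54.3748.

54.375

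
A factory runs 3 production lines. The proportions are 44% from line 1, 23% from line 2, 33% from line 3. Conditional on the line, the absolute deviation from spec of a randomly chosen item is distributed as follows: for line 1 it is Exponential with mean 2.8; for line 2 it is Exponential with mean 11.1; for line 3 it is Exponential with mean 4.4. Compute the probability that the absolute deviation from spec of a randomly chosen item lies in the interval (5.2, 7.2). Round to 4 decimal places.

Conditional on each line, P(5.2 < X < 7.2): 1: 0.0796918; 2: 0.103208; 3: 0.112034.
By total probability, P(5.2 < X < 7.2) = 0.44·0.0796918 + 0.23·0.103208 + 0.33·0.112034 = 0.0957735.

0.0958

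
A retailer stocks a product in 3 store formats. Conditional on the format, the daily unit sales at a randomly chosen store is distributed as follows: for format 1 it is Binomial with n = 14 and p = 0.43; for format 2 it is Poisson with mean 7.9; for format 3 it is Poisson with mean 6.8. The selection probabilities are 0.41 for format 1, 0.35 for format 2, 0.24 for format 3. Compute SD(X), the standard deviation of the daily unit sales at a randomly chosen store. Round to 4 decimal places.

2.5441

Per component, 1: μ=6.02, E[X²]=39.6718; 2: μ=7.9, E[X²]=70.31; 3: μ=6.8, E[X²]=53.04.
E[X] = 0.41·6.02 + 0.35·7.9 + 0.24·6.8 = 6.8652.
E[X²] = 0.41·39.6718 + 0.35·70.31 + 0.24·53.04 = 53.6035.
Var(X) = E[X²] − (E[X])² = 53.6035 − 47.131 = 6.47257.
SD(X) = √6.47257 = 2.54412.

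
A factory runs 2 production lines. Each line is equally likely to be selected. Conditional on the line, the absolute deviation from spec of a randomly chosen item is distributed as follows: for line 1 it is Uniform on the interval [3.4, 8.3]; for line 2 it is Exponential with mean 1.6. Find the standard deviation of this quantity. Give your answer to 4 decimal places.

2.6069

Per component, 1: μ=5.85, E[X²]=36.2233; 2: μ=1.6, E[X²]=5.12.
E[X] = 0.5·5.85 + 0.5·1.6 = 3.725.
E[X²] = 0.5·36.2233 + 0.5·5.12 = 20.6717.
Var(X) = E[X²] − (E[X])² = 20.6717 − 13.8756 = 6.79604.
SD(X) = √6.79604 = 2.60692.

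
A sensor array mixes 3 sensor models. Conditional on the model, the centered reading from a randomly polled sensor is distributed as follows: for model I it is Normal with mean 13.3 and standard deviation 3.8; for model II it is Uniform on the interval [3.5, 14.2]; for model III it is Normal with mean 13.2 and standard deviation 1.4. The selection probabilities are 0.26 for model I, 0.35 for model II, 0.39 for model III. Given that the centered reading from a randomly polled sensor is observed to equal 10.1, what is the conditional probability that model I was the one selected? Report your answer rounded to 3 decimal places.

Likelihoods f(10.1 | ·): I: 0.0736442; II: 0.0934579; III: 0.0245525.
Posterior ∝ prior × likelihood. Numerator for I: 0.26·0.0736442 = 0.0191475.
Normalizing constant: 0.26·0.0736442 + 0.35·0.0934579 + 0.39·0.0245525 = 0.0614332.
P(I | observation) = 0.0191475 / 0.0614332 = 0.31168.

0.312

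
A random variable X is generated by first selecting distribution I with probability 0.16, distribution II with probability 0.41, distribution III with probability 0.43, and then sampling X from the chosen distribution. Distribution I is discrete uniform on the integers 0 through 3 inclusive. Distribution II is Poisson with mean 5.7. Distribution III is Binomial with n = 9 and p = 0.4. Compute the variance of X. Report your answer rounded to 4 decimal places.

5.7039

Per component, I: μ=1.5, E[X²]=3.5; II: μ=5.7, E[X²]=38.19; III: μ=3.6, E[X²]=15.12.
E[X] = 0.16·1.5 + 0.41·5.7 + 0.43·3.6 = 4.125.
E[X²] = 0.16·3.5 + 0.41·38.19 + 0.43·15.12 = 22.7195.
Var(X) = E[X²] − (E[X])² = 22.7195 − 17.0156 = 5.70388.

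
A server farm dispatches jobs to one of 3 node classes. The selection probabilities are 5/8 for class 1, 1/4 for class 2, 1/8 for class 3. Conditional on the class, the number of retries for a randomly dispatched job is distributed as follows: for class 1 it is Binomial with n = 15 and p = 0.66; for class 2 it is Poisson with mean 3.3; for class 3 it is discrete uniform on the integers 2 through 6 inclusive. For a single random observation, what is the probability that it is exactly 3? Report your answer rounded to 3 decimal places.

0.080

Conditional on each class, P(X = 3): 1: 0.000312169; 2: 0.220912; 3: 0.2.
By total probability, P(X = 3) = 0.625·0.000312169 + 0.25·0.220912 + 0.125·0.2 = 0.080423.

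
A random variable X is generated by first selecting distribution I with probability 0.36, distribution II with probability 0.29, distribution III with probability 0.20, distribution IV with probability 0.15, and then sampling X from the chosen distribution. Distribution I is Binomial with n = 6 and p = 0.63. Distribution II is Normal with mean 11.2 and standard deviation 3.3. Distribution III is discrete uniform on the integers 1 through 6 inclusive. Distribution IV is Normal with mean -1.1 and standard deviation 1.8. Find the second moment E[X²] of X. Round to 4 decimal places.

48.8839

For each component E[X²] = Var + (mean)², giving I: 15.687; II: 136.33; III: 15.1667; IV: 4.45.
Overall E[X²] = 0.36·15.687 + 0.29·136.33 + 0.2·15.1667 + 0.15·4.45 = 48.8839.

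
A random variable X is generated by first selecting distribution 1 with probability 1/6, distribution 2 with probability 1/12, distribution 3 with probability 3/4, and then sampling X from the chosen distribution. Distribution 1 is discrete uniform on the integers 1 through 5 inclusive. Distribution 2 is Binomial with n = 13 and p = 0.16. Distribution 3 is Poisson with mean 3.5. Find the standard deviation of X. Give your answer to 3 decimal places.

1.809

Per component, 1: μ=3, E[X²]=11; 2: μ=2.08, E[X²]=6.0736; 3: μ=3.5, E[X²]=15.75.
E[X] = 0.166667·3 + 0.0833333·2.08 + 0.75·3.5 = 3.29833.
E[X²] = 0.166667·11 + 0.0833333·6.0736 + 0.75·15.75 = 14.152.
Var(X) = E[X²] − (E[X])² = 14.152 − 10.879 = 3.27296.
SD(X) = √3.27296 = 1.80913.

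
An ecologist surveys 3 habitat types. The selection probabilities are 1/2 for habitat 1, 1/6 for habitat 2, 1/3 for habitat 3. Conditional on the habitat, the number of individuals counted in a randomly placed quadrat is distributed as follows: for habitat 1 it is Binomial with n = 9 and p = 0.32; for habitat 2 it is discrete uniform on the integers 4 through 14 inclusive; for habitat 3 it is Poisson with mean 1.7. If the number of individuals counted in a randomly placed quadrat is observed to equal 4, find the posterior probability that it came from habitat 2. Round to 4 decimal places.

0.1144

Likelihoods P(X=4 | ·): 1: 0.192095; 2: 0.0909091; 3: 0.0635746.
Posterior ∝ prior × likelihood. Numerator for 2: 0.166667·0.0909091 = 0.0151515.
Normalizing constant: 0.5·0.192095 + 0.166667·0.0909091 + 0.333333·0.0635746 = 0.13239.
P(2 | observation) = 0.0151515 / 0.13239 = 0.114446.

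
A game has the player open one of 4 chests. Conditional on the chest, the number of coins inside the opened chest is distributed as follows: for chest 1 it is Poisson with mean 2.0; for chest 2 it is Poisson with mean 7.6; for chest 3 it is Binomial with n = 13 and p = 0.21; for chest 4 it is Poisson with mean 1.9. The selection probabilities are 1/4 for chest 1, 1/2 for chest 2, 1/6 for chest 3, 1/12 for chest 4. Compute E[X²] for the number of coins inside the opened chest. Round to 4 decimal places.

For each component E[X²] = Var + (mean)², giving 1: 6; 2: 65.36; 3: 9.6096; 4: 5.51.
Overall E[X²] = 0.25·6 + 0.5·65.36 + 0.166667·9.6096 + 0.0833333·5.51 = 36.2408.

36.2408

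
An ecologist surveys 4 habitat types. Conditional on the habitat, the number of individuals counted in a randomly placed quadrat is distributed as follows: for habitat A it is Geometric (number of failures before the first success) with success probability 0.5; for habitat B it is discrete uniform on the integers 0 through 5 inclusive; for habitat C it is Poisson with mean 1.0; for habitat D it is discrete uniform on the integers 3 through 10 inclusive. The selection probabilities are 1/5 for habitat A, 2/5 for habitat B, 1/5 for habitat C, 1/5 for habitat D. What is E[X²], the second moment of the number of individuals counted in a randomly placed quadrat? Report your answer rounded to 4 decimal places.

14.1667

For each component E[X²] = Var + (mean)², giving A: 3; B: 9.16667; C: 2; D: 47.5.
Overall E[X²] = 0.2·3 + 0.4·9.16667 + 0.2·2 + 0.2·47.5 = 14.1667.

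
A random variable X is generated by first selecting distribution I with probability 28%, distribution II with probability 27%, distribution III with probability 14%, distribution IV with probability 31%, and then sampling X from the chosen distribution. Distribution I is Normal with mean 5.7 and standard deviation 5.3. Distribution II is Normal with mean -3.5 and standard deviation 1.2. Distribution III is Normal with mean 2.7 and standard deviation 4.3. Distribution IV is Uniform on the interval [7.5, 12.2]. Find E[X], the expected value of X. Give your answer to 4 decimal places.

4.0825

Component means — I: 5.7; II: -3.5; III: 2.7; IV: 9.85.
E[X] = 0.28·5.7 + 0.27·-3.5 + 0.14·2.7 + 0.31·9.85 = 4.0825.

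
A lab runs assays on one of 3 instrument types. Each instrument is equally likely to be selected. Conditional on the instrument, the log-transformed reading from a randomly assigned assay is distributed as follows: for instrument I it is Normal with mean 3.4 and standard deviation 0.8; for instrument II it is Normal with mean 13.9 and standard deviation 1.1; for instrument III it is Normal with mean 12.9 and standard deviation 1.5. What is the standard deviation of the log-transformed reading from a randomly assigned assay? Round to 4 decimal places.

4.8740

Per component, I: μ=3.4, E[X²]=12.2; II: μ=13.9, E[X²]=194.42; III: μ=12.9, E[X²]=168.66.
E[X] = 0.333333·3.4 + 0.333333·13.9 + 0.333333·12.9 = 10.0667.
E[X²] = 0.333333·12.2 + 0.333333·194.42 + 0.333333·168.66 = 125.093.
Var(X) = E[X²] − (E[X])² = 125.093 − 101.338 = 23.7556.
SD(X) = √23.7556 = 4.87397.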